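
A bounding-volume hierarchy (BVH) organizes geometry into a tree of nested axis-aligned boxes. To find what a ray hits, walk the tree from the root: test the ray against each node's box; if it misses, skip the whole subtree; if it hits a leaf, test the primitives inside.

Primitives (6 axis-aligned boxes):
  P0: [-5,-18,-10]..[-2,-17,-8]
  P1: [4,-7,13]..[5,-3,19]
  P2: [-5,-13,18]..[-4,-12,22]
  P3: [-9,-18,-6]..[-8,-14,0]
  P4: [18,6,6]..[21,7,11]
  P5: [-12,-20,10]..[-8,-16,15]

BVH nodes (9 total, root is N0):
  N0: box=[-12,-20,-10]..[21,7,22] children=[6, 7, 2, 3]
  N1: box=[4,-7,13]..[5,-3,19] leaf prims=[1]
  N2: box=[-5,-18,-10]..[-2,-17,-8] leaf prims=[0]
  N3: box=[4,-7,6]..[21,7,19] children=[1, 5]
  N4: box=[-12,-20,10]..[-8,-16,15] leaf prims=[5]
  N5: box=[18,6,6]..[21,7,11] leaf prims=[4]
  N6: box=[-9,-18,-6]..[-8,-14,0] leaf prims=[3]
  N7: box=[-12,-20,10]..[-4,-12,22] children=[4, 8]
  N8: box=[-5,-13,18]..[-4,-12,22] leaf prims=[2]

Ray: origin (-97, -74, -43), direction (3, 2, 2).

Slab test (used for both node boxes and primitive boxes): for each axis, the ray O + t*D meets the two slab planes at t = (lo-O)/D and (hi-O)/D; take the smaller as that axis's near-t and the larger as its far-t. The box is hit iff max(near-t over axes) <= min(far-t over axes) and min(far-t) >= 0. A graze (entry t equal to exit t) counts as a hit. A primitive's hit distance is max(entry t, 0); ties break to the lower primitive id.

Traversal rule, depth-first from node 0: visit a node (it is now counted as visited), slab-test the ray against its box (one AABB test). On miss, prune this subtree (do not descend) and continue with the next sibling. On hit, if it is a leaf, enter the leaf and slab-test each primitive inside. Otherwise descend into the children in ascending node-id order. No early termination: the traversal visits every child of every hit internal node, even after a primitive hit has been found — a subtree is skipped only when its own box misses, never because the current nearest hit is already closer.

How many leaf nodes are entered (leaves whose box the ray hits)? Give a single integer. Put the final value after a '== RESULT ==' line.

Traverse from the root:
N0 x:[85/3,118/3] y:[27,81/2] z:[33/2,65/2] -> hit [85/3,65/2], descend [2, 3, 6, 7]
  N2 x:[92/3,95/3] y:[28,57/2] z:[33/2,35/2] -> miss, prune
  N3 x:[101/3,118/3] y:[67/2,81/2] z:[49/2,31] -> miss, prune
  N6 x:[88/3,89/3] y:[28,30] z:[37/2,43/2] -> miss, prune
  N7 x:[85/3,31] y:[27,31] z:[53/2,65/2] -> hit [85/3,31], descend [4, 8]
    N4 x:[85/3,89/3] y:[27,29] z:[53/2,29] -> hit [85/3,29] leaf, test {P5@t=85/3}
    N8 x:[92/3,31] y:[61/2,31] z:[61/2,65/2] -> hit [92/3,31] leaf, test {P2@t=92/3}

Visited [0, 2, 3, 6, 7, 4, 8]. Tests: 7 box, 2 leaf. Nearest: P5.

== RESULT ==
2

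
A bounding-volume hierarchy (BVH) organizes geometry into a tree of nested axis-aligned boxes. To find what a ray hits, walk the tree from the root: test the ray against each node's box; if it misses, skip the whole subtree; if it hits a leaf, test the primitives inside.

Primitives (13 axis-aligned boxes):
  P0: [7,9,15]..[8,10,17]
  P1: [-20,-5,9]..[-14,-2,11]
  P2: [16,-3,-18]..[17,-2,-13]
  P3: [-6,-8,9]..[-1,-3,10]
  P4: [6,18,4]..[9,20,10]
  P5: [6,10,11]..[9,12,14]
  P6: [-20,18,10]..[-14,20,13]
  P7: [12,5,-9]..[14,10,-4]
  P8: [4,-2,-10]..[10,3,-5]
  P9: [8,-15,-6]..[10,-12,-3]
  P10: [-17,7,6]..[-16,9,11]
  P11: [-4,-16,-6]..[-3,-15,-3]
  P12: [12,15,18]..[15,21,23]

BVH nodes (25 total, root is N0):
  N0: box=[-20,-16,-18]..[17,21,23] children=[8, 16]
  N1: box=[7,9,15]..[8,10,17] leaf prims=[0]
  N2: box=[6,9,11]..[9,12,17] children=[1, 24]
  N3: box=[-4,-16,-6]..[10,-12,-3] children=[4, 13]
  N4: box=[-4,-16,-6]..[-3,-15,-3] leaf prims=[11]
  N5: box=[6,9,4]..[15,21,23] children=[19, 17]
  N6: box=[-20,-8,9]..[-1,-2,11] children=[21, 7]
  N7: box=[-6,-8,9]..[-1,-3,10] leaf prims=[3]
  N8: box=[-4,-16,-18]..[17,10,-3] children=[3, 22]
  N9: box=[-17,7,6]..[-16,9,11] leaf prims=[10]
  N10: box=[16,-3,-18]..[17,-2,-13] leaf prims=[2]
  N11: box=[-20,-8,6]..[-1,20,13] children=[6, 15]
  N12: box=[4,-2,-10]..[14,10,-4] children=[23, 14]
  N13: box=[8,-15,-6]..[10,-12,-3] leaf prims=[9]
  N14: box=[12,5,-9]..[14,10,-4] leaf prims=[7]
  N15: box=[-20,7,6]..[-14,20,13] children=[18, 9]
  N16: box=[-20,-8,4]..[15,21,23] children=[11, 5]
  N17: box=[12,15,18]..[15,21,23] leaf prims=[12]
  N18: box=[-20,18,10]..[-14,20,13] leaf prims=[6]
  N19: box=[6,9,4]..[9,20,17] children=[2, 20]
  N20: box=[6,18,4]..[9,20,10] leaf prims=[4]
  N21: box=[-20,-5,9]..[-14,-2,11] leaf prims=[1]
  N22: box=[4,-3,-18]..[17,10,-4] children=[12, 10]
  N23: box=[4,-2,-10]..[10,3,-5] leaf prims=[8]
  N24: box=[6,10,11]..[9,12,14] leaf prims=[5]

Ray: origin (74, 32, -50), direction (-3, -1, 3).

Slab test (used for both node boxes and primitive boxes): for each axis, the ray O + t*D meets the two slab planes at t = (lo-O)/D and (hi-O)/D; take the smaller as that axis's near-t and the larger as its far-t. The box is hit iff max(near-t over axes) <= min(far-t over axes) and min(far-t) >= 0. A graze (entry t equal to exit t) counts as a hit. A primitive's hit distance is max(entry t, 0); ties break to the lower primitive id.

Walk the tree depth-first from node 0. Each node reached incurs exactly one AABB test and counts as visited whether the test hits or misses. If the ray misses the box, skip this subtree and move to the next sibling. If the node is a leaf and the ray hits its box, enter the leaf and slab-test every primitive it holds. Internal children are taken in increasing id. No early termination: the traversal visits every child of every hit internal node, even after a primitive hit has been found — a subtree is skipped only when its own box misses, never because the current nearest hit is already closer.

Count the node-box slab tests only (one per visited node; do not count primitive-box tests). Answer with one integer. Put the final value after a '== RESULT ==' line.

Walk:
N0 x:[19,94/3] y:[11,48] z:[32/3,73/3] -> hit [19,73/3], descend [8, 16]
  N8 x:[19,26] y:[22,48] z:[32/3,47/3] -> miss, prune
  N16 x:[59/3,94/3] y:[11,40] z:[18,73/3] -> hit [59/3,73/3], descend [5, 11]
    N5 x:[59/3,68/3] y:[11,23] z:[18,73/3] -> hit [59/3,68/3], descend [17, 19]
      N17 x:[59/3,62/3] y:[11,17] z:[68/3,73/3] -> miss, prune
      N19 x:[65/3,68/3] y:[12,23] z:[18,67/3] -> hit [65/3,67/3], descend [2, 20]
        N2 x:[65/3,68/3] y:[20,23] z:[61/3,67/3] -> hit [65/3,67/3], descend [1, 24]
          N1 x:[22,67/3] y:[22,23] z:[65/3,67/3] -> hit [22,67/3] leaf, test {P0@t=22}
          N24 x:[65/3,68/3] y:[20,22] z:[61/3,64/3] -> miss, prune
        N20 x:[65/3,68/3] y:[12,14] z:[18,20] -> miss, prune
    N11 x:[25,94/3] y:[12,40] z:[56/3,21] -> miss, prune

Visited [0, 8, 16, 5, 17, 19, 2, 1, 24, 20, 11]. Tests: 11 box, 1 leaf. Nearest: P0.

== RESULT ==
11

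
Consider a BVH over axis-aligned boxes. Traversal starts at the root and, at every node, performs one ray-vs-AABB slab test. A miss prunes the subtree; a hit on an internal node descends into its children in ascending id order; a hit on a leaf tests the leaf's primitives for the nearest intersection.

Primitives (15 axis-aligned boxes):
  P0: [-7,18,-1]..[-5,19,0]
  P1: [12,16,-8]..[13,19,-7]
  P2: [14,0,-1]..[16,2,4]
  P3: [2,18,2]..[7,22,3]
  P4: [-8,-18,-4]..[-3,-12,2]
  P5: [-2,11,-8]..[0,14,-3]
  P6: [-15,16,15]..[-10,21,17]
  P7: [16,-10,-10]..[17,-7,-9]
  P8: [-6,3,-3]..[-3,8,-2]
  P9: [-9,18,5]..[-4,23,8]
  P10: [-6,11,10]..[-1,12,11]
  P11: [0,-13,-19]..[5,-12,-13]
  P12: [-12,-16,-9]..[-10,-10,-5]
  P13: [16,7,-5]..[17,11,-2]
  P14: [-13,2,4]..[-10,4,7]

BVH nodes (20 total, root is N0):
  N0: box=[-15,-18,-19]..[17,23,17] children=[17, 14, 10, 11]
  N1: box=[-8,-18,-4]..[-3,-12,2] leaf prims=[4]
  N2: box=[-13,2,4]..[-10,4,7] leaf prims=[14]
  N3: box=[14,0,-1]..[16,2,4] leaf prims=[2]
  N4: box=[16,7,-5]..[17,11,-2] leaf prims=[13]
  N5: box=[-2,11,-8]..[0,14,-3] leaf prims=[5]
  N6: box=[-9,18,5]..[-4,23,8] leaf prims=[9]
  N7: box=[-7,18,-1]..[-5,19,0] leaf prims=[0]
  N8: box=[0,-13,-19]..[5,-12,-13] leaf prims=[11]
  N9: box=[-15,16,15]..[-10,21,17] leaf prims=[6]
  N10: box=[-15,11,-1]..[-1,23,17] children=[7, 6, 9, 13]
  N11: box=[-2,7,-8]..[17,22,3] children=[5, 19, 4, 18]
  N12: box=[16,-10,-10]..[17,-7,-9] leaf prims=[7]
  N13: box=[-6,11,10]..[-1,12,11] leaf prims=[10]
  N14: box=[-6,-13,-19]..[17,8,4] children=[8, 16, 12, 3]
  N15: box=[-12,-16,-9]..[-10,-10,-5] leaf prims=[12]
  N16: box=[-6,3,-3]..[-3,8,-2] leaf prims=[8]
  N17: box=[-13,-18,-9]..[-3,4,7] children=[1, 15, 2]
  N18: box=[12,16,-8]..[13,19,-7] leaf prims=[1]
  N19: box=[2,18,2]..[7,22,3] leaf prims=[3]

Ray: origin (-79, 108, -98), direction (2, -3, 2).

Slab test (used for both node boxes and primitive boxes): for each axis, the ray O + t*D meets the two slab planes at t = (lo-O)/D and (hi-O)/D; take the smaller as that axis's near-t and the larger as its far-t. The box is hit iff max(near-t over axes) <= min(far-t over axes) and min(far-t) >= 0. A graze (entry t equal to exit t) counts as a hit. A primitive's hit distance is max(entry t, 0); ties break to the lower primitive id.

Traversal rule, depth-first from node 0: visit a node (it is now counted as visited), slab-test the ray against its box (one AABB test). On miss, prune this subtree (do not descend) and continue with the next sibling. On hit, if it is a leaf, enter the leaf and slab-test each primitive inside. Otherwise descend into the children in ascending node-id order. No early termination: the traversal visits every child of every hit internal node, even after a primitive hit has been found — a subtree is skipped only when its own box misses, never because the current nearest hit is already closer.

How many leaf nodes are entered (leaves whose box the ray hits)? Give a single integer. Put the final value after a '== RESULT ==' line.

Traverse from the root:
N0 x:[32,48] y:[85/3,42] z:[79/2,115/2] -> hit [79/2,42], descend [10, 11, 14, 17]
  N10 x:[32,39] y:[85/3,97/3] z:[97/2,115/2] -> miss, prune
  N11 x:[77/2,48] y:[86/3,101/3] z:[45,101/2] -> miss, prune
  N14 x:[73/2,48] y:[100/3,121/3] z:[79/2,51] -> hit [79/2,121/3], descend [3, 8, 12, 16]
    N3 x:[93/2,95/2] y:[106/3,36] z:[97/2,51] -> miss, prune
    N8 x:[79/2,42] y:[40,121/3] z:[79/2,85/2] -> hit [40,121/3] leaf, test {P11@t=40}
    N12 x:[95/2,48] y:[115/3,118/3] z:[44,89/2] -> miss, prune
    N16 x:[73/2,38] y:[100/3,35] z:[95/2,48] -> miss, prune
  N17 x:[33,38] y:[104/3,42] z:[89/2,105/2] -> miss, prune

9 AABB tests over nodes [0, 10, 11, 14, 3, 8, 12, 16, 17]; 1 leaf entered; closest P11.

== RESULT ==
1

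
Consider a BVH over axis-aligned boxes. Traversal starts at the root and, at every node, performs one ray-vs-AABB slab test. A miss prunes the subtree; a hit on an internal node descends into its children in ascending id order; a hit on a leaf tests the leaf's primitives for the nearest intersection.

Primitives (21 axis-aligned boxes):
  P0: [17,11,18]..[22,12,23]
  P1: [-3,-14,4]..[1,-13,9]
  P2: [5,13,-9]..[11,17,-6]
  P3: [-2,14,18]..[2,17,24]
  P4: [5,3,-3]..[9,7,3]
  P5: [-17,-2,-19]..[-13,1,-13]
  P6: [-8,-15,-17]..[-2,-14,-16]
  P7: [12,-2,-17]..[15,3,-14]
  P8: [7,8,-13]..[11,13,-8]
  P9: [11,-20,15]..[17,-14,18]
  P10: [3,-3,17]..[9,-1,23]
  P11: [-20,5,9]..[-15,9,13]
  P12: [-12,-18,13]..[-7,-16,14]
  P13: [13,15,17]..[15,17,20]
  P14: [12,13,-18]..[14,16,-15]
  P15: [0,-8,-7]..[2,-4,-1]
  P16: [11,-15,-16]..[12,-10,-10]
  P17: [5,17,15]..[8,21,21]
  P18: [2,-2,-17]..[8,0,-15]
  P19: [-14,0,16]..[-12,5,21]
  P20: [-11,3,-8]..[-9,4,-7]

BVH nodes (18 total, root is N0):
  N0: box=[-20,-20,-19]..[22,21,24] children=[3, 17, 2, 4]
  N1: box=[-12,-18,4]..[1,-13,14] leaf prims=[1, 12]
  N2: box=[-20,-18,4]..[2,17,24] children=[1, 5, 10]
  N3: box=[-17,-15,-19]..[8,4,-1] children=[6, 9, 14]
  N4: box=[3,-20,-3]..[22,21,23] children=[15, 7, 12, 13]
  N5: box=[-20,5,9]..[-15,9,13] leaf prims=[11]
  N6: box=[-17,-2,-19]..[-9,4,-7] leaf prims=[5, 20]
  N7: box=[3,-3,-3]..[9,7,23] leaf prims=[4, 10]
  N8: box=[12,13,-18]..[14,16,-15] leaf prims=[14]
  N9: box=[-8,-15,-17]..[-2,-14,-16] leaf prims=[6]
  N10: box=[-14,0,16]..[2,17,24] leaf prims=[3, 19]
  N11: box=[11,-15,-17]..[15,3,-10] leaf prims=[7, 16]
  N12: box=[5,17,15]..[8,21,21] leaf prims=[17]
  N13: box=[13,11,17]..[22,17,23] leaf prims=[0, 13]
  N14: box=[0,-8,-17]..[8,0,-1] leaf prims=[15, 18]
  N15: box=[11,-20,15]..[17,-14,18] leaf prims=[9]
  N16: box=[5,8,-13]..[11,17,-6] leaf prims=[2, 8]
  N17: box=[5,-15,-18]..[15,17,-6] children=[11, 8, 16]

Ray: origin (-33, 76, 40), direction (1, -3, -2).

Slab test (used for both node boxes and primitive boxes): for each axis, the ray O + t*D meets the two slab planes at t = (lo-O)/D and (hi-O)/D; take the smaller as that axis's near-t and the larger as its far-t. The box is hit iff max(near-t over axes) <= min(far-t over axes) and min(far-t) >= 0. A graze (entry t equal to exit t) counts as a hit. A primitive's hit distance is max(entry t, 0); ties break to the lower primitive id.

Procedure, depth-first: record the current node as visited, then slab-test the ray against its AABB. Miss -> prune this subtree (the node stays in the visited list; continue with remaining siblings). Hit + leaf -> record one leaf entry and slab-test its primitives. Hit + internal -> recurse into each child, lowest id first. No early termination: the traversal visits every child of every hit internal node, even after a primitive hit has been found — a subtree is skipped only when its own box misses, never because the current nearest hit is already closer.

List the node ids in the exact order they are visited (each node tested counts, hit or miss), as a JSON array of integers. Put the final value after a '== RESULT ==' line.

Trace the traversal:
N0 x:[13,55] y:[55/3,32] z:[8,59/2] -> hit [55/3,59/2], descend [2, 3, 4, 17]
  N2 x:[13,35] y:[59/3,94/3] z:[8,18] -> miss, prune
  N3 x:[16,41] y:[24,91/3] z:[41/2,59/2] -> hit [24,59/2], descend [6, 9, 14]
    N6 x:[16,24] y:[24,26] z:[47/2,59/2] -> hit [24,24] leaf, test {P5(miss), P20@t=24}
    N9 x:[25,31] y:[30,91/3] z:[28,57/2] -> miss, prune
    N14 x:[33,41] y:[76/3,28] z:[41/2,57/2] -> miss, prune
  N4 x:[36,55] y:[55/3,32] z:[17/2,43/2] -> miss, prune
  N17 x:[38,48] y:[59/3,91/3] z:[23,29] -> miss, prune

Visited [0, 2, 3, 6, 9, 14, 4, 17]. Tests: 8 box, 1 leaf. Nearest: P20.

== RESULT ==
[0, 2, 3, 6, 9, 14, 4, 17]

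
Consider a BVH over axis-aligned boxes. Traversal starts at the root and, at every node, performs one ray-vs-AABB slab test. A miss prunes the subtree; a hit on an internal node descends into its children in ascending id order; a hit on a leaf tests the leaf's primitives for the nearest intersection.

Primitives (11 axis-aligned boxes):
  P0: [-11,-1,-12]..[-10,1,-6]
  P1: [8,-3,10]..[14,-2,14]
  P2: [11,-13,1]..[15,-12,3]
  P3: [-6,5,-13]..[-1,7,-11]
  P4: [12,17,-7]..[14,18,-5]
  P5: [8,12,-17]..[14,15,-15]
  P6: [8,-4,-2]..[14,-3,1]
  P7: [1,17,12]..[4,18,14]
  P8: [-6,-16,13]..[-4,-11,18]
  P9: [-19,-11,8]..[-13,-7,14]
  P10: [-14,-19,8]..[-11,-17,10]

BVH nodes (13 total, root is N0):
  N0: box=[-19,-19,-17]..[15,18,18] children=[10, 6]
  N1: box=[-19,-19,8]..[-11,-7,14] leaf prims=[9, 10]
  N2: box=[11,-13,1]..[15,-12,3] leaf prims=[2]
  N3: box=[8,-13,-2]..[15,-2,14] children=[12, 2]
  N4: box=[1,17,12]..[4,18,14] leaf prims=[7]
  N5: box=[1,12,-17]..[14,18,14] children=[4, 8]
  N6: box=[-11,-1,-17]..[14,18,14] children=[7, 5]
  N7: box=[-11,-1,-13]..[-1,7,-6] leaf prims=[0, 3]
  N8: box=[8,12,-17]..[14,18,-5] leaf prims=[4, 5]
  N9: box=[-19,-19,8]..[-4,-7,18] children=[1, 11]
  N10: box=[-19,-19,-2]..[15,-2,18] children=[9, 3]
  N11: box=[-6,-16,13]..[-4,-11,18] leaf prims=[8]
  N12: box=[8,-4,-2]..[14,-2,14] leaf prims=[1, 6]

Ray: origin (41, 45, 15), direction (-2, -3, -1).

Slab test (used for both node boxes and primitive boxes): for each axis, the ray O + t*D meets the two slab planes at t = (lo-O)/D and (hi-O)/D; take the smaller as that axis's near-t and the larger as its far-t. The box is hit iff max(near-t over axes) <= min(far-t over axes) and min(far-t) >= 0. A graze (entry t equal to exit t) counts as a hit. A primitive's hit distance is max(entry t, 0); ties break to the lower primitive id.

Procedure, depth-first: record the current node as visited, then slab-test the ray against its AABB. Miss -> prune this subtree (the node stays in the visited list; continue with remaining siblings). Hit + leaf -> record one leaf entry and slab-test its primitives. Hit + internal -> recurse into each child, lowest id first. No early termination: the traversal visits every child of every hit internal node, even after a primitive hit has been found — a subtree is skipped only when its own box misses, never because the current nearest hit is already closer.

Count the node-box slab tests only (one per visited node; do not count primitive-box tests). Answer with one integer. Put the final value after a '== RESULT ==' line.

Trace the traversal:
N0 x:[13,30] y:[9,64/3] z:[-3,32] -> hit [13,64/3], descend [6, 10]
  N6 x:[27/2,26] y:[9,46/3] z:[1,32] -> hit [27/2,46/3], descend [5, 7]
    N5 x:[27/2,20] y:[9,11] z:[1,32] -> miss, prune
    N7 x:[21,26] y:[38/3,46/3] z:[21,28] -> miss, prune
  N10 x:[13,30] y:[47/3,64/3] z:[-3,17] -> hit [47/3,17], descend [3, 9]
    N3 x:[13,33/2] y:[47/3,58/3] z:[1,17] -> hit [47/3,33/2], descend [2, 12]
      N2 x:[13,15] y:[19,58/3] z:[12,14] -> miss, prune
      N12 x:[27/2,33/2] y:[47/3,49/3] z:[1,17] -> hit [47/3,49/3] leaf, test {P1(miss), P6@t=16}
    N9 x:[45/2,30] y:[52/3,64/3] z:[-3,7] -> miss, prune

order=[0, 6, 5, 7, 10, 3, 2, 12, 9]  |boxes|=9  |leaves|=1  hit=P6

== RESULT ==
9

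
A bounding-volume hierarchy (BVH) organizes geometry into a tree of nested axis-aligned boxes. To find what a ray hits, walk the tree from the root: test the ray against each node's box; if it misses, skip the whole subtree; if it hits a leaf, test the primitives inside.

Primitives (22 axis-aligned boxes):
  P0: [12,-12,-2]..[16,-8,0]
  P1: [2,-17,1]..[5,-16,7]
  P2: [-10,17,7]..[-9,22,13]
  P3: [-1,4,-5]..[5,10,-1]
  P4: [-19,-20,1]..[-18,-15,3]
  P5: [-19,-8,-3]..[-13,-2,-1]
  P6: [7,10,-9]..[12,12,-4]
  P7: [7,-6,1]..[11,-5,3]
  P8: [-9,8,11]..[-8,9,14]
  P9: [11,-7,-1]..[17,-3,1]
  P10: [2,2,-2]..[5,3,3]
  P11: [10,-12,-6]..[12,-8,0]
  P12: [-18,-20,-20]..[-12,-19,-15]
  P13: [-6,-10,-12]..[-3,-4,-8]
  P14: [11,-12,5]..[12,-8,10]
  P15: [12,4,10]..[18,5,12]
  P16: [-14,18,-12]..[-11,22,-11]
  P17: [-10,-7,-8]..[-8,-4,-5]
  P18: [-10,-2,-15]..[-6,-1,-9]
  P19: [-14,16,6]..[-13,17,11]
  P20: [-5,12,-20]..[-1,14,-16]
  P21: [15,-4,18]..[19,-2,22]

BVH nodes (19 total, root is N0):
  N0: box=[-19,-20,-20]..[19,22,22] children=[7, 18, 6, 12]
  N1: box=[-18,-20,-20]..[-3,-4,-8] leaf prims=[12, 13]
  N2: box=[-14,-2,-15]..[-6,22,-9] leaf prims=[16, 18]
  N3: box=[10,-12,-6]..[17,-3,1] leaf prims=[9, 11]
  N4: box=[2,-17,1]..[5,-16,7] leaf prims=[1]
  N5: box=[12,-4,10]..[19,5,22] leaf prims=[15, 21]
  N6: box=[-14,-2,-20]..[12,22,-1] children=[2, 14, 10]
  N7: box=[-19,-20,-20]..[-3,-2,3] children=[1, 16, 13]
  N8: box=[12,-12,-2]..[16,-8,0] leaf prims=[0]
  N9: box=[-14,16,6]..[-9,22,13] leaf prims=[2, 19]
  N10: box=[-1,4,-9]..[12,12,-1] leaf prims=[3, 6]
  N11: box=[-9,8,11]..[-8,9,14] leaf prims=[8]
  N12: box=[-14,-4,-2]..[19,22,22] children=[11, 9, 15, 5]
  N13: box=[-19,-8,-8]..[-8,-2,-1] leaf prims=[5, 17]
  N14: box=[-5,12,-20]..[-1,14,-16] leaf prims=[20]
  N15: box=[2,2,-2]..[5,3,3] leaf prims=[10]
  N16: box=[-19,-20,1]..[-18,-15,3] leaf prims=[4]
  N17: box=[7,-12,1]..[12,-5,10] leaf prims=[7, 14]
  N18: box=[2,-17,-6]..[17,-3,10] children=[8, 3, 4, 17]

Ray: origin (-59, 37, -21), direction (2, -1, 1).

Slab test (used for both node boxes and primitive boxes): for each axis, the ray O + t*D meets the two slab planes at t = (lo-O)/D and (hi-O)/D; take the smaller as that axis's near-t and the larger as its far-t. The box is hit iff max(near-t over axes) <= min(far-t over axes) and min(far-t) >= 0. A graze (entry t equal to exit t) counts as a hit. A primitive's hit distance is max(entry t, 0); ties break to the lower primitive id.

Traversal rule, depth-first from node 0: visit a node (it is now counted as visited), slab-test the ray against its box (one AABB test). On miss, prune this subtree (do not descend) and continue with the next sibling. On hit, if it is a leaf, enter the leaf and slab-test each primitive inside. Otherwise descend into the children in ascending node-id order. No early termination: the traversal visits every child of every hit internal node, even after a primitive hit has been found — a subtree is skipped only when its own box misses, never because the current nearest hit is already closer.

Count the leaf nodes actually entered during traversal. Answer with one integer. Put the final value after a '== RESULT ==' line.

Walk:
N0 x:[20,39] y:[15,57] z:[1,43] -> hit [20,39], descend [6, 7, 12, 18]
  N6 x:[45/2,71/2] y:[15,39] z:[1,20] -> miss, prune
  N7 x:[20,28] y:[39,57] z:[1,24] -> miss, prune
  N12 x:[45/2,39] y:[15,41] z:[19,43] -> hit [45/2,39], descend [5, 9, 11, 15]
    N5 x:[71/2,39] y:[32,41] z:[31,43] -> hit [71/2,39] leaf, test {P15(miss), P21@t=39}
    N9 x:[45/2,25] y:[15,21] z:[27,34] -> miss, prune
    N11 x:[25,51/2] y:[28,29] z:[32,35] -> miss, prune
    N15 x:[61/2,32] y:[34,35] z:[19,24] -> miss, prune
  N18 x:[61/2,38] y:[40,54] z:[15,31] -> miss, prune

9 AABB tests over nodes [0, 6, 7, 12, 5, 9, 11, 15, 18]; 1 leaf entered; closest P21.

== RESULT ==
1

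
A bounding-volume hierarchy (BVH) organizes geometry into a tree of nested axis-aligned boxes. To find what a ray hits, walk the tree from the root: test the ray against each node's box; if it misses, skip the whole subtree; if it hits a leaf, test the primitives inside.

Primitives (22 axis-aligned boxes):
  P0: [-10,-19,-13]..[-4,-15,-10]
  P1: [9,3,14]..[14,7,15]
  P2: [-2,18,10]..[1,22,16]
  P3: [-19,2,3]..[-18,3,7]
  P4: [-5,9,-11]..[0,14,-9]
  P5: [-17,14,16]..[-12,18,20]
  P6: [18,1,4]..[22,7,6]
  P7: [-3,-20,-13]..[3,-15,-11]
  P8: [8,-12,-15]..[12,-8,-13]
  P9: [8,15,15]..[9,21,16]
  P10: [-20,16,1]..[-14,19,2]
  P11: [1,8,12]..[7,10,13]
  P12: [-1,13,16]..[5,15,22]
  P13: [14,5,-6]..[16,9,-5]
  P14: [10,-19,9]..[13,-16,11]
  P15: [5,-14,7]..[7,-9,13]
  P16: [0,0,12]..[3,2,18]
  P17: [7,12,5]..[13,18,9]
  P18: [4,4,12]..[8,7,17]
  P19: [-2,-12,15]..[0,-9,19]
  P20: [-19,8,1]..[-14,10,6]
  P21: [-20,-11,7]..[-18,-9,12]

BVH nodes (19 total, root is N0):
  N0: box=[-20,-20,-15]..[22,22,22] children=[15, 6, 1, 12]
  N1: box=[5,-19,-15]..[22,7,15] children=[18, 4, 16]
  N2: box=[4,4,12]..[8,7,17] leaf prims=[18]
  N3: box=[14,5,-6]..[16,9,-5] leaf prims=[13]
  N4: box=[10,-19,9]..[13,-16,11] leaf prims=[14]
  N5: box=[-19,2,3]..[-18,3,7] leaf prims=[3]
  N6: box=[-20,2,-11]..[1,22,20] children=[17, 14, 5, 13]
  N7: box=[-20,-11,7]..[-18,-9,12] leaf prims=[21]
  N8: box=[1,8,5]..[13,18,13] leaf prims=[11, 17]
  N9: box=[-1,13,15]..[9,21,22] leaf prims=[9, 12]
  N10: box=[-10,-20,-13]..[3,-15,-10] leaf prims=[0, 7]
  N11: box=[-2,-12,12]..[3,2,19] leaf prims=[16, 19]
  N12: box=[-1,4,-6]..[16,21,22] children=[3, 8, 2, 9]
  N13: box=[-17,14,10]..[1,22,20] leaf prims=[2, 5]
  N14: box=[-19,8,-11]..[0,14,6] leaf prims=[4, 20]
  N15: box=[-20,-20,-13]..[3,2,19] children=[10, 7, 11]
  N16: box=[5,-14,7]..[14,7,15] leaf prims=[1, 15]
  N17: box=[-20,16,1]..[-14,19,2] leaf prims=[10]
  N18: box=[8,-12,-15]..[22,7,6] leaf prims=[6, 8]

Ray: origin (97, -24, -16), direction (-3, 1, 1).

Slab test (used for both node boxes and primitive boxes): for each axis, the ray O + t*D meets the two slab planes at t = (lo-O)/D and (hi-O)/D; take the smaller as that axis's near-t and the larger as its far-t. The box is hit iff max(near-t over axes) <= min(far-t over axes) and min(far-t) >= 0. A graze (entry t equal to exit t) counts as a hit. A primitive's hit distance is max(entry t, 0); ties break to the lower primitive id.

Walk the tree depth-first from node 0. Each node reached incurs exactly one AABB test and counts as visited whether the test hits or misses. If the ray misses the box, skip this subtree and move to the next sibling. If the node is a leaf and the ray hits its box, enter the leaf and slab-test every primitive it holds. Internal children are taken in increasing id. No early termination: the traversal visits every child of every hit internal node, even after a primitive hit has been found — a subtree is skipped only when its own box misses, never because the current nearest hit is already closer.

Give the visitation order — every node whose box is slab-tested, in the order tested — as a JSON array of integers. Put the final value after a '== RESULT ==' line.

Trace the traversal:
N0 x:[25,39] y:[4,46] z:[1,38] -> hit [25,38], descend [1, 6, 12, 15]
  N1 x:[25,92/3] y:[5,31] z:[1,31] -> hit [25,92/3], descend [4, 16, 18]
    N4 x:[28,29] y:[5,8] z:[25,27] -> miss, prune
    N16 x:[83/3,92/3] y:[10,31] z:[23,31] -> hit [83/3,92/3] leaf, test {P1(miss), P15(miss)}
    N18 x:[25,89/3] y:[12,31] z:[1,22] -> miss, prune
  N6 x:[32,39] y:[26,46] z:[5,36] -> hit [32,36], descend [5, 13, 14, 17]
    N5 x:[115/3,116/3] y:[26,27] z:[19,23] -> miss, prune
    N13 x:[32,38] y:[38,46] z:[26,36] -> miss, prune
    N14 x:[97/3,116/3] y:[32,38] z:[5,22] -> miss, prune
    N17 x:[37,39] y:[40,43] z:[17,18] -> miss, prune
  N12 x:[27,98/3] y:[28,45] z:[10,38] -> hit [28,98/3], descend [2, 3, 8, 9]
    N2 x:[89/3,31] y:[28,31] z:[28,33] -> hit [89/3,31] leaf, test {P18@t=89/3}
    N3 x:[27,83/3] y:[29,33] z:[10,11] -> miss, prune
    N8 x:[28,32] y:[32,42] z:[21,29] -> miss, prune
    N9 x:[88/3,98/3] y:[37,45] z:[31,38] -> miss, prune
  N15 x:[94/3,39] y:[4,26] z:[3,35] -> miss, prune

Visited [0, 1, 4, 16, 18, 6, 5, 13, 14, 17, 12, 2, 3, 8, 9, 15]. Tests: 16 box, 2 leaf. Nearest: P18.

== RESULT ==
[0, 1, 4, 16, 18, 6, 5, 13, 14, 17, 12, 2, 3, 8, 9, 15]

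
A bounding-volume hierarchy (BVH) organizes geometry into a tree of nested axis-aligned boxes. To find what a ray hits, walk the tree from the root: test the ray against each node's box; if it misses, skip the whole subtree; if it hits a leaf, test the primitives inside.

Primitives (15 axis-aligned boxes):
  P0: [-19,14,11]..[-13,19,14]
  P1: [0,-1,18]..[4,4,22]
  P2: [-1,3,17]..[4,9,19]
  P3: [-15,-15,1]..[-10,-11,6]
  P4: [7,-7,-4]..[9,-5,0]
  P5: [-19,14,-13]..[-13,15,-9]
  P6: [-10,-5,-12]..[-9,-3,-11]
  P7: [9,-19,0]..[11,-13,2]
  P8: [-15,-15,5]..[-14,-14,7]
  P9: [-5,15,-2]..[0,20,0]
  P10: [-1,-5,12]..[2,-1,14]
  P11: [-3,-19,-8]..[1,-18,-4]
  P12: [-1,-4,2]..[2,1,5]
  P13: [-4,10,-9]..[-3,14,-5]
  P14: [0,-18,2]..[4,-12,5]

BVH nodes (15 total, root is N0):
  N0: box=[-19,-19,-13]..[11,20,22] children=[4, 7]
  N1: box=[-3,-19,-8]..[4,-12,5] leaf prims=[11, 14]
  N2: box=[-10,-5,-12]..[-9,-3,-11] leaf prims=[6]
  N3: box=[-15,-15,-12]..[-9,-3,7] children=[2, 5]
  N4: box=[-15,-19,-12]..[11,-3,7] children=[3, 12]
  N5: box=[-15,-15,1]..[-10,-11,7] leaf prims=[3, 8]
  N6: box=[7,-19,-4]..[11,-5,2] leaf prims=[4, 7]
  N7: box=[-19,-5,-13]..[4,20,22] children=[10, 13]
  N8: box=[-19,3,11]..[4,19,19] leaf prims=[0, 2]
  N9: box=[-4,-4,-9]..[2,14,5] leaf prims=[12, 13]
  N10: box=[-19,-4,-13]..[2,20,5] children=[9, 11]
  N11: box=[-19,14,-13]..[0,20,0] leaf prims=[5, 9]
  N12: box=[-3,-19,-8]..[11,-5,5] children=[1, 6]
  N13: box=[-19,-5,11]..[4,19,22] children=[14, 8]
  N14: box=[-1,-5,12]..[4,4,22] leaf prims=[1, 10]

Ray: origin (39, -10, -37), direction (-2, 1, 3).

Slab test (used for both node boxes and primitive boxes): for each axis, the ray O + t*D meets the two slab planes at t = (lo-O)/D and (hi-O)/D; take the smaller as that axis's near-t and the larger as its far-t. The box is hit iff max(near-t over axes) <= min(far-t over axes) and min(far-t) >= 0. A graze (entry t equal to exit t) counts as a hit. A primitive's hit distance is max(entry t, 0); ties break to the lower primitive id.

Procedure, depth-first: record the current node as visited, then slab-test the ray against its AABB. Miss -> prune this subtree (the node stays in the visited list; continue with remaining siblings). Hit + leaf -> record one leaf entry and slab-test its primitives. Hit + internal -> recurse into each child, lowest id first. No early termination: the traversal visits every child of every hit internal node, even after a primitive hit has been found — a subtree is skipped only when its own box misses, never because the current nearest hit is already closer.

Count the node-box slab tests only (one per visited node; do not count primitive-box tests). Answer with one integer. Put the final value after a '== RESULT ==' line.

Trace the traversal:
N0 x:[14,29] y:[-9,30] z:[8,59/3] -> hit [14,59/3], descend [4, 7]
  N4 x:[14,27] y:[-9,7] z:[25/3,44/3] -> miss, prune
  N7 x:[35/2,29] y:[5,30] z:[8,59/3] -> hit [35/2,59/3], descend [10, 13]
    N10 x:[37/2,29] y:[6,30] z:[8,14] -> miss, prune
    N13 x:[35/2,29] y:[5,29] z:[16,59/3] -> hit [35/2,59/3], descend [8, 14]
      N8 x:[35/2,29] y:[13,29] z:[16,56/3] -> hit [35/2,56/3] leaf, test {P0(miss), P2@t=18}
      N14 x:[35/2,20] y:[5,14] z:[49/3,59/3] -> miss, prune

order=[0, 4, 7, 10, 13, 8, 14]  |boxes|=7  |leaves|=1  hit=P2

== RESULT ==
7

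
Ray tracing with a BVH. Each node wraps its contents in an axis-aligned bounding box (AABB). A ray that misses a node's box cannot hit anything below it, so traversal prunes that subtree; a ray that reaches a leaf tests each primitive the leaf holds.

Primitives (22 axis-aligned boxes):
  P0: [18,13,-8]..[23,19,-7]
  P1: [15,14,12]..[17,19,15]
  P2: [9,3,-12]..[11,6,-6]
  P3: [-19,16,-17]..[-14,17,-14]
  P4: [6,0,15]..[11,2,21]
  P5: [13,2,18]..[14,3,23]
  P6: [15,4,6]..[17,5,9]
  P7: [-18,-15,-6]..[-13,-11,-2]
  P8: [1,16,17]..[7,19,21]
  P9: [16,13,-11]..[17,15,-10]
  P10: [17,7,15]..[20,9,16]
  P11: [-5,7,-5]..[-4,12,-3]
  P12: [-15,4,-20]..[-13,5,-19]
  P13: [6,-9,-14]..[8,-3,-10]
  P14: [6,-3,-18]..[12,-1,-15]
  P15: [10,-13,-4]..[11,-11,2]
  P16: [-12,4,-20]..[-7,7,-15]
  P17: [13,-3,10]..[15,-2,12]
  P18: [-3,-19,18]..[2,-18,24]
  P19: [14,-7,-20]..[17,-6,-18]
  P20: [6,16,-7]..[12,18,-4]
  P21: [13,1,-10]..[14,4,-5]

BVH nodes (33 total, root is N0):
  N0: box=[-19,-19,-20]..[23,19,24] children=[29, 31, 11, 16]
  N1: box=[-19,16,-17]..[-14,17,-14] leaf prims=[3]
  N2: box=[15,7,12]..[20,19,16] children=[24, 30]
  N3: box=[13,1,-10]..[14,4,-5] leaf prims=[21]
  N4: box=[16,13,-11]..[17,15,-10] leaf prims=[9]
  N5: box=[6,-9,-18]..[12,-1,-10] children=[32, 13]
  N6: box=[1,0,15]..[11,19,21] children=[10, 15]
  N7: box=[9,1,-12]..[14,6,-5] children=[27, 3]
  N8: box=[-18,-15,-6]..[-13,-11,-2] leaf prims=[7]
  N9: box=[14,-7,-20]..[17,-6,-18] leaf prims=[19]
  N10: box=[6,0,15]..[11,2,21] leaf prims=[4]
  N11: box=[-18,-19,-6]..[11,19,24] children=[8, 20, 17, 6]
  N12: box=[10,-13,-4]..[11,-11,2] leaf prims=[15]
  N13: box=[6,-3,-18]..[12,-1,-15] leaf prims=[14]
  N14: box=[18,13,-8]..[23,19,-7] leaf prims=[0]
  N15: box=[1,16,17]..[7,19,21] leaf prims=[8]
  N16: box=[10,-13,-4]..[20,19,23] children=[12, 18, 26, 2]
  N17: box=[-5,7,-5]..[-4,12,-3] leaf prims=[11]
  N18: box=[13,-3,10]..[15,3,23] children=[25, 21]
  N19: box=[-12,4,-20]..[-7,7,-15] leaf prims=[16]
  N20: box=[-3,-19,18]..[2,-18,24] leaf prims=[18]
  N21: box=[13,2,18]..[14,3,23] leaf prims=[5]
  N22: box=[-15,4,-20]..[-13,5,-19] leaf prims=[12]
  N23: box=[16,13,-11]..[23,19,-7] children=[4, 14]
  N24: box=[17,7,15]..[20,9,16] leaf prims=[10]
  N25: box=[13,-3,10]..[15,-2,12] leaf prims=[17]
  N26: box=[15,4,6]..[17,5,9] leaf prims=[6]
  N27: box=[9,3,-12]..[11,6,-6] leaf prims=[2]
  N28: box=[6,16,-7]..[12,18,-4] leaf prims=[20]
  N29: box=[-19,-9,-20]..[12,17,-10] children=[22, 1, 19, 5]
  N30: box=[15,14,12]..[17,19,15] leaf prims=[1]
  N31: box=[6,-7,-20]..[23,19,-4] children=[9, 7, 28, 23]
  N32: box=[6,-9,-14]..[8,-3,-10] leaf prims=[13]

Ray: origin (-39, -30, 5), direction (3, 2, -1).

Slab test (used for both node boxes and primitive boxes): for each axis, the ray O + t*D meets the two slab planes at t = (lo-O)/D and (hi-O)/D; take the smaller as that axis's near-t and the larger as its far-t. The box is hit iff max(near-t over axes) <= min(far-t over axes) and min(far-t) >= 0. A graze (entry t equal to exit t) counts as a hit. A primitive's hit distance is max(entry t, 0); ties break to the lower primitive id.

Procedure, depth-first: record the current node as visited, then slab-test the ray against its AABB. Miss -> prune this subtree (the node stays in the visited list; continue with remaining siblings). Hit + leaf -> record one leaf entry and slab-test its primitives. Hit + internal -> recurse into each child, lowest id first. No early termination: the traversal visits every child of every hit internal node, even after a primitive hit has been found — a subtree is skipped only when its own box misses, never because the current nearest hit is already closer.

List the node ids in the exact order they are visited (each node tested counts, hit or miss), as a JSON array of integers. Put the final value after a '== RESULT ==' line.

Walk:
N0 x:[20/3,62/3] y:[11/2,49/2] z:[-19,25] -> hit [20/3,62/3], descend [11, 16, 29, 31]
  N11 x:[7,50/3] y:[11/2,49/2] z:[-19,11] -> hit [7,11], descend [6, 8, 17, 20]
    N6 x:[40/3,50/3] y:[15,49/2] z:[-16,-10] -> miss, prune
    N8 x:[7,26/3] y:[15/2,19/2] z:[7,11] -> hit [15/2,26/3] leaf, test {P7@t=15/2}
    N17 x:[34/3,35/3] y:[37/2,21] z:[8,10] -> miss, prune
    N20 x:[12,41/3] y:[11/2,6] z:[-19,-13] -> miss, prune
  N16 x:[49/3,59/3] y:[17/2,49/2] z:[-18,9] -> miss, prune
  N29 x:[20/3,17] y:[21/2,47/2] z:[15,25] -> hit [15,17], descend [1, 5, 19, 22]
    N1 x:[20/3,25/3] y:[23,47/2] z:[19,22] -> miss, prune
    N5 x:[15,17] y:[21/2,29/2] z:[15,23] -> miss, prune
    N19 x:[9,32/3] y:[17,37/2] z:[20,25] -> miss, prune
    N22 x:[8,26/3] y:[17,35/2] z:[24,25] -> miss, prune
  N31 x:[15,62/3] y:[23/2,49/2] z:[9,25] -> hit [15,62/3], descend [7, 9, 23, 28]
    N7 x:[16,53/3] y:[31/2,18] z:[10,17] -> hit [16,17], descend [3, 27]
      N3 x:[52/3,53/3] y:[31/2,17] z:[10,15] -> miss, prune
      N27 x:[16,50/3] y:[33/2,18] z:[11,17] -> hit [33/2,50/3] leaf, test {P2@t=33/2}
    N9 x:[53/3,56/3] y:[23/2,12] z:[23,25] -> miss, prune
    N23 x:[55/3,62/3] y:[43/2,49/2] z:[12,16] -> miss, prune
    N28 x:[15,17] y:[23,24] z:[9,12] -> miss, prune

Visited [0, 11, 6, 8, 17, 20, 16, 29, 1, 5, 19, 22, 31, 7, 3, 27, 9, 23, 28]. Tests: 19 box, 2 leaf. Nearest: P7.

== RESULT ==
[0, 11, 6, 8, 17, 20, 16, 29, 1, 5, 19, 22, 31, 7, 3, 27, 9, 23, 28]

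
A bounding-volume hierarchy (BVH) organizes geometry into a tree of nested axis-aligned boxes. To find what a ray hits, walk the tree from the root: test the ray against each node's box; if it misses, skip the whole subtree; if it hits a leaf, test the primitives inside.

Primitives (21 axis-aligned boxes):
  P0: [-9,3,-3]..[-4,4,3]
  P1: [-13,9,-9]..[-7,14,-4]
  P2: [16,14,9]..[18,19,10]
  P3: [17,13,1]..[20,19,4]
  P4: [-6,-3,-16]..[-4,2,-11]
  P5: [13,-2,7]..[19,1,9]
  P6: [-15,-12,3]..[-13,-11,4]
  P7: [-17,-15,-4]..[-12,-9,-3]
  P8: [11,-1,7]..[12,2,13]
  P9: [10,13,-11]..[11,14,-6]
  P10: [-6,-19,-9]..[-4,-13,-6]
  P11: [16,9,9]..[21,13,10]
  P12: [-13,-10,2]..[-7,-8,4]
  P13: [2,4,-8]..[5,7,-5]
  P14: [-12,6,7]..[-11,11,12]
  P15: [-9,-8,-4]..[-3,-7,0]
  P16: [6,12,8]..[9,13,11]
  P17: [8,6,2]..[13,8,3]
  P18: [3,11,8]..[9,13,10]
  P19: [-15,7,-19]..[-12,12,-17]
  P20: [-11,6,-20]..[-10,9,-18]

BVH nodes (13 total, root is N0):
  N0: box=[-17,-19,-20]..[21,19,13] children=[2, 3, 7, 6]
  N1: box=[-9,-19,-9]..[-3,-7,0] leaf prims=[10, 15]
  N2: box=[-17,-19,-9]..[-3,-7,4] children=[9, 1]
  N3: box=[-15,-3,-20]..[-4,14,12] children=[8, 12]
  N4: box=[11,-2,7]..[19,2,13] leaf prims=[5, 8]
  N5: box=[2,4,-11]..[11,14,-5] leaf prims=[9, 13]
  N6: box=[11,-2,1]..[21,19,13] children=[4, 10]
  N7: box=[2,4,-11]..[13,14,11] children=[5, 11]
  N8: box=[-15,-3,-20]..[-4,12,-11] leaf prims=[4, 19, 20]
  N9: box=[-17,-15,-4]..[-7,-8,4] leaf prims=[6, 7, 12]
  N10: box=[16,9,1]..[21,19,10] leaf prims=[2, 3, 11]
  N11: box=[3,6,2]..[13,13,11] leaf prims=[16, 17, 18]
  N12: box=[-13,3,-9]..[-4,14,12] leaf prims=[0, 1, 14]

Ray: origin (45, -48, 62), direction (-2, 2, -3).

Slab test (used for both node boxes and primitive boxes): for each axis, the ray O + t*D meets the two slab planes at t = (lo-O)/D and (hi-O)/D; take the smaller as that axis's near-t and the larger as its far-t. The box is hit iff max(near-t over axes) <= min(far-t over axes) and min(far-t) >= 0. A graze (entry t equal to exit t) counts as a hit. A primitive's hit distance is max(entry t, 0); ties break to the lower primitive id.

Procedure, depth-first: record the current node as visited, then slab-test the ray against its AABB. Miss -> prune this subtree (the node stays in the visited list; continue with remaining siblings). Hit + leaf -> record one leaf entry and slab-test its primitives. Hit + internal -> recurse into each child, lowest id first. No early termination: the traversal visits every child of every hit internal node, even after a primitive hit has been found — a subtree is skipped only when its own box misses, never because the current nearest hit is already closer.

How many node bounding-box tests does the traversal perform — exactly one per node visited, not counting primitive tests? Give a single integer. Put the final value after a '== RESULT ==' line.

Walk:
N0 x:[12,31] y:[29/2,67/2] z:[49/3,82/3] -> hit [49/3,82/3], descend [2, 3, 6, 7]
  N2 x:[24,31] y:[29/2,41/2] z:[58/3,71/3] -> miss, prune
  N3 x:[49/2,30] y:[45/2,31] z:[50/3,82/3] -> hit [49/2,82/3], descend [8, 12]
    N8 x:[49/2,30] y:[45/2,30] z:[73/3,82/3] -> hit [49/2,82/3] leaf, test {P4@t=49/2, P19(miss), P20(miss)}
    N12 x:[49/2,29] y:[51/2,31] z:[50/3,71/3] -> miss, prune
  N6 x:[12,17] y:[23,67/2] z:[49/3,61/3] -> miss, prune
  N7 x:[16,43/2] y:[26,31] z:[17,73/3] -> miss, prune

Visited [0, 2, 3, 8, 12, 6, 7]. Tests: 7 box, 1 leaf. Nearest: P4.

== RESULT ==
7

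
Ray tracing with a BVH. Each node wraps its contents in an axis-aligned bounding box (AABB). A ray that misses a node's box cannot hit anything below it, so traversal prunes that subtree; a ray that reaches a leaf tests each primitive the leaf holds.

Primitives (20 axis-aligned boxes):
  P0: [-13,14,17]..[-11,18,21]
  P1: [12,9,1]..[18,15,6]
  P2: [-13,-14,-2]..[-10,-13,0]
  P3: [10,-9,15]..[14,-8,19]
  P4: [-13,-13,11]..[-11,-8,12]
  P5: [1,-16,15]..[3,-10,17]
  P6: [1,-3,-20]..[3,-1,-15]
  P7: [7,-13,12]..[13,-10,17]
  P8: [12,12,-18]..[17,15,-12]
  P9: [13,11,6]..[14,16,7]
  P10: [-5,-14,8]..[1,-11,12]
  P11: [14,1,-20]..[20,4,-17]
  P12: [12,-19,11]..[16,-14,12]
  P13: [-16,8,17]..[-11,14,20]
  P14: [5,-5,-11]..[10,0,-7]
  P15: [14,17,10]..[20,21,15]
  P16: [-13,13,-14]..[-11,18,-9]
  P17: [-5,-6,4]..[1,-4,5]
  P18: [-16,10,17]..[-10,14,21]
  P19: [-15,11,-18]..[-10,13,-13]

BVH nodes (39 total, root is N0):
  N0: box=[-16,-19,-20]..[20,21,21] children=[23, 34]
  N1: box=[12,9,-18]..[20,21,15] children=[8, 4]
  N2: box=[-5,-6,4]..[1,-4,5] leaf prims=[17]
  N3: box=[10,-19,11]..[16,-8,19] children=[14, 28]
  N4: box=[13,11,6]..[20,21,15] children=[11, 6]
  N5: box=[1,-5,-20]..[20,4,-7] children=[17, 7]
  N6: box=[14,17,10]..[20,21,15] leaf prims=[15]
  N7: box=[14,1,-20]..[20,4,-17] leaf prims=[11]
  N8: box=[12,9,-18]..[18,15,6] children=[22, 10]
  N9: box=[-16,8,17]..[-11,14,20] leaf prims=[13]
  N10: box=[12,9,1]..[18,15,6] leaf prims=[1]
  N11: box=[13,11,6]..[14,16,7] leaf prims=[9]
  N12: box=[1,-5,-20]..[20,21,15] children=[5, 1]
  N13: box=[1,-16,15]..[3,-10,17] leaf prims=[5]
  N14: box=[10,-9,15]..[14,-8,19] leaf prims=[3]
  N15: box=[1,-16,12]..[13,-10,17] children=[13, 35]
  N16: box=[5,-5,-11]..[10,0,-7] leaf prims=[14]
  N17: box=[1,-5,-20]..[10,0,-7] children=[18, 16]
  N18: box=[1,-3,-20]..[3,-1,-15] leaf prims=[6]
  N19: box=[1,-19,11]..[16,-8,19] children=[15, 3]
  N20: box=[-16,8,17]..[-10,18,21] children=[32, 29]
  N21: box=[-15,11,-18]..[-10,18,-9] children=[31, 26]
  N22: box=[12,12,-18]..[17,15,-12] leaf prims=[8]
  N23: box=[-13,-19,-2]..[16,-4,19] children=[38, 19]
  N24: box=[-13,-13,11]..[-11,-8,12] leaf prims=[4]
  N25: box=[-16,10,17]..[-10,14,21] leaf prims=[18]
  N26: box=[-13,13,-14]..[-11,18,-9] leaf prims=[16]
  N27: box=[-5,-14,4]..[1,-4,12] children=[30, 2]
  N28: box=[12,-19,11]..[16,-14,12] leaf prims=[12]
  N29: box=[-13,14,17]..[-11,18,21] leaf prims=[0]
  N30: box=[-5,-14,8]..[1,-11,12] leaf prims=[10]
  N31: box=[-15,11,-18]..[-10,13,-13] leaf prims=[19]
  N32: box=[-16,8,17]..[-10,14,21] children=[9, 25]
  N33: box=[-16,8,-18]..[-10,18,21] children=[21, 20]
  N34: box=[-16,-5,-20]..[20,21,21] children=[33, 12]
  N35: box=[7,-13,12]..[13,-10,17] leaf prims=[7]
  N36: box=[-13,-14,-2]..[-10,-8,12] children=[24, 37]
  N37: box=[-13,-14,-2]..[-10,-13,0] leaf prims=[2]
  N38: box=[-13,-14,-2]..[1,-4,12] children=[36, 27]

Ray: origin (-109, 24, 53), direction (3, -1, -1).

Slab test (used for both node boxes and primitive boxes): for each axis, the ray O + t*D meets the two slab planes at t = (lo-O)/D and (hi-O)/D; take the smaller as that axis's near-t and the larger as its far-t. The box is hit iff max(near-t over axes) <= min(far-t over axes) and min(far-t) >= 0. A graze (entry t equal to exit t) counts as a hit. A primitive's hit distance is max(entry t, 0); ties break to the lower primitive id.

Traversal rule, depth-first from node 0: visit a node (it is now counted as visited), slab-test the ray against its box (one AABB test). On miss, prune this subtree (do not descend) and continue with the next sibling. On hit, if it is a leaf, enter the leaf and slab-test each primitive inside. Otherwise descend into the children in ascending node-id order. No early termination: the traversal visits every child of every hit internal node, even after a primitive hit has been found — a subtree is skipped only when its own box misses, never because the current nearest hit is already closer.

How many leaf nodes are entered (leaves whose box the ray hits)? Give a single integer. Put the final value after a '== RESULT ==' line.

Walk:
N0 x:[31,43] y:[3,43] z:[32,73] -> hit [32,43], descend [23, 34]
  N23 x:[32,125/3] y:[28,43] z:[34,55] -> hit [34,125/3], descend [19, 38]
    N19 x:[110/3,125/3] y:[32,43] z:[34,42] -> hit [110/3,125/3], descend [3, 15]
      N3 x:[119/3,125/3] y:[32,43] z:[34,42] -> hit [119/3,125/3], descend [14, 28]
        N14 x:[119/3,41] y:[32,33] z:[34,38] -> miss, prune
        N28 x:[121/3,125/3] y:[38,43] z:[41,42] -> hit [41,125/3] leaf, test {P12@t=41}
      N15 x:[110/3,122/3] y:[34,40] z:[36,41] -> hit [110/3,40], descend [13, 35]
        N13 x:[110/3,112/3] y:[34,40] z:[36,38] -> hit [110/3,112/3] leaf, test {P5@t=110/3}
        N35 x:[116/3,122/3] y:[34,37] z:[36,41] -> miss, prune
    N38 x:[32,110/3] y:[28,38] z:[41,55] -> miss, prune
  N34 x:[31,43] y:[3,29] z:[32,73] -> miss, prune

Visited [0, 23, 19, 3, 14, 28, 15, 13, 35, 38, 34]. Tests: 11 box, 2 leaf. Nearest: P5.

== RESULT ==
2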